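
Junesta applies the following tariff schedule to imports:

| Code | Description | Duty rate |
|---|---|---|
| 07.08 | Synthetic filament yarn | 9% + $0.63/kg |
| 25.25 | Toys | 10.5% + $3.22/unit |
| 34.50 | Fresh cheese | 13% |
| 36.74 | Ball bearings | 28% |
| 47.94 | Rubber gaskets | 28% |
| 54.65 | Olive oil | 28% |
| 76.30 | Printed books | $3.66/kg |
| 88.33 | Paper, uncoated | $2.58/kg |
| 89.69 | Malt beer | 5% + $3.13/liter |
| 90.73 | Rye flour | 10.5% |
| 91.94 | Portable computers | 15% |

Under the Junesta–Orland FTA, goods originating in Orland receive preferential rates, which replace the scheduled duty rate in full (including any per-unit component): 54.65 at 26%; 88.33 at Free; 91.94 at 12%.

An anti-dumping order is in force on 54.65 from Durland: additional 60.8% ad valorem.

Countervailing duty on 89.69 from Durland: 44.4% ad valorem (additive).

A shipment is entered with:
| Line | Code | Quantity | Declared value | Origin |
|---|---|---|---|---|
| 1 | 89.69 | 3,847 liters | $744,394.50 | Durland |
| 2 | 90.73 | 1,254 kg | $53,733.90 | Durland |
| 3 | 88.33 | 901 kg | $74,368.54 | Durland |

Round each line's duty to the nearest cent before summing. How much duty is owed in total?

$387,738.63

Line 1 (89.69, Durland, 3,847 liters, $744,394.50):
Base rate for 89.69 is 5% + $3.13/liter.
Additional duty on 89.69 from Durland: +44.4%. Applied ad valorem rate: 5% + 44.4% = 49.4%.
Duty = $744,394.50 × 49.4% + 3,847 × $3.13 = $379,771.99.
Line 2 (90.73, Durland, 1,254 kg, $53,733.90):
Base rate for 90.73 is 10.5%.
Duty = $53,733.90 × 10.5% = $5,642.06.
Line 3 (88.33, Durland, 901 kg, $74,368.54):
Base rate for 88.33 is $2.58/kg.
88.33 has an FTA preferential rate, but origin Durland is not Orland; base rate stands.
Duty = 901 × $2.58 = $2,324.58.
Total = $379,771.99 + $5,642.06 + $2,324.58 = $387,738.63.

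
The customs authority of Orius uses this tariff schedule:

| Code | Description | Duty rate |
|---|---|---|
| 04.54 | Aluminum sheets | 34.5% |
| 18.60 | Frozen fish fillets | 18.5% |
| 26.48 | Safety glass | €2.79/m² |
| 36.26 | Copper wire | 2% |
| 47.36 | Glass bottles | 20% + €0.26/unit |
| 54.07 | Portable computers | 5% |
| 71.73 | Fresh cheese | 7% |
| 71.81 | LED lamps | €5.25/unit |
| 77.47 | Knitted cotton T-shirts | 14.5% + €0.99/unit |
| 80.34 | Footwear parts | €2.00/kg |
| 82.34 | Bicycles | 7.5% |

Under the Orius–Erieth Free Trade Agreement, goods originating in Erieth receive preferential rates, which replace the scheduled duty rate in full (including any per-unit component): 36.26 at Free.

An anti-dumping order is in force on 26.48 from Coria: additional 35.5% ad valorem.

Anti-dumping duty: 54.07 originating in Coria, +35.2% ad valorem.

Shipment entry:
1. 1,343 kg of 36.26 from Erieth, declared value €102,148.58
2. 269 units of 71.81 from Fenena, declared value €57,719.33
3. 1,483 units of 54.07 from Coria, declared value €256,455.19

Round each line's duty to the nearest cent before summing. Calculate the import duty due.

€104,507.24

Line 1 (36.26, Erieth, 1,343 kg, €102,148.58):
Base rate for 36.26 is 2%.
Origin Erieth qualifies under the Orius–Erieth agreement and 36.26 is covered: preferential rate Free applies instead.
Duty = €102,148.58 × 0% = €0.00.
Line 2 (71.81, Fenena, 269 units, €57,719.33):
Base rate for 71.81 is €5.25/unit.
Duty = 269 × €5.25 = €1,412.25.
Line 3 (54.07, Coria, 1,483 units, €256,455.19):
Base rate for 54.07 is 5%.
Additional duty on 54.07 from Coria: +35.2%. Applied ad valorem rate: 5% + 35.2% = 40.2%.
Duty = €256,455.19 × 40.2% = €103,094.99.
Total = €0.00 + €1,412.25 + €103,094.99 = €104,507.24.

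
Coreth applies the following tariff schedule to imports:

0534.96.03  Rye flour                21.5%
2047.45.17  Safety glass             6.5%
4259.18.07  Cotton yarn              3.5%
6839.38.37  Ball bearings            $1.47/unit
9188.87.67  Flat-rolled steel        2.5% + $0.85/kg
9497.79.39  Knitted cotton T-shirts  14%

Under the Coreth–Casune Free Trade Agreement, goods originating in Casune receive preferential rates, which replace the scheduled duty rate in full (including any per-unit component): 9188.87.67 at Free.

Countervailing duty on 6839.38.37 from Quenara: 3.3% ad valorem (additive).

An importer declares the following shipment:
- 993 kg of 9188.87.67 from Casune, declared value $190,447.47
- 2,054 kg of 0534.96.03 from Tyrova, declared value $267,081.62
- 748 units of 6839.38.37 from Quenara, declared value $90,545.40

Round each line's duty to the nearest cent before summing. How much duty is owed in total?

$61,510.11

Line 1 (9188.87.67, Casune, 993 kg, $190,447.47):
Base rate for 9188.87.67 is 2.5% + $0.85/kg.
Origin Casune qualifies under the Coreth–Casune agreement and 9188.87.67 is covered: preferential rate Free applies instead.
Duty = $190,447.47 × 0% = $0.00.
Line 2 (0534.96.03, Tyrova, 2,054 kg, $267,081.62):
Base rate for 0534.96.03 is 21.5%.
Duty = $267,081.62 × 21.5% = $57,422.55.
Line 3 (6839.38.37, Quenara, 748 units, $90,545.40):
Base rate for 6839.38.37 is $1.47/unit.
Additional duty on 6839.38.37 from Quenara: +3.3% ad valorem. Applied ad valorem rate = 3.3%.
Duty = $90,545.40 × 3.3% + 748 × $1.47 = $4,087.56.
Total = $0.00 + $57,422.55 + $4,087.56 = $61,510.11.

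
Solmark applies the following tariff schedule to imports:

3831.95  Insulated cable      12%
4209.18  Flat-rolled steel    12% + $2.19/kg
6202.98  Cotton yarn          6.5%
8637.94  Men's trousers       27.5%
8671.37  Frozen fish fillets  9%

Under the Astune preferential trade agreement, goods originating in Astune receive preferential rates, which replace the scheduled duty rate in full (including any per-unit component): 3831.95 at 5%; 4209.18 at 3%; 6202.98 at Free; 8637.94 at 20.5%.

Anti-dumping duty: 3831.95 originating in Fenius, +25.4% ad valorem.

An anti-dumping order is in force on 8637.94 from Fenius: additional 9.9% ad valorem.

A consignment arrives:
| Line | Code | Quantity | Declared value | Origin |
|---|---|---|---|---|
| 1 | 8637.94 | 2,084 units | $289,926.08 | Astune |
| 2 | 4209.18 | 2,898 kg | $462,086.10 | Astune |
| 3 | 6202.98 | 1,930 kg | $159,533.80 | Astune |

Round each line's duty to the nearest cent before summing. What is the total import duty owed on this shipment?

$73,297.43

Line 1 (8637.94, Astune, 2,084 units, $289,926.08):
Base rate for 8637.94 is 27.5%.
Origin Astune qualifies under the Solmark–Astune agreement and 8637.94 is covered: preferential rate 20.5% applies instead.
The additional-duty order on 8637.94 targets Fenius, not Astune; it does not apply.
Duty = $289,926.08 × 20.5% = $59,434.85.
Line 2 (4209.18, Astune, 2,898 kg, $462,086.10):
Base rate for 4209.18 is 12% + $2.19/kg.
Origin Astune qualifies under the Solmark–Astune agreement and 4209.18 is covered: preferential rate 3% applies instead.
Duty = $462,086.10 × 3% = $13,862.58.
Line 3 (6202.98, Astune, 1,930 kg, $159,533.80):
Base rate for 6202.98 is 6.5%.
Origin Astune qualifies under the Solmark–Astune agreement and 6202.98 is covered: preferential rate Free applies instead.
Duty = $159,533.80 × 0% = $0.00.
Total = $59,434.85 + $13,862.58 + $0.00 = $73,297.43.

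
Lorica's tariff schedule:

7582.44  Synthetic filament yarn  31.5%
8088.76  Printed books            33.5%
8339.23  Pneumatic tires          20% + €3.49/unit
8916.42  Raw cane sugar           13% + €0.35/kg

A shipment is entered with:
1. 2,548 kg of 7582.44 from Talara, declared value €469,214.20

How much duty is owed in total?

€147,802.47

Line 1 (7582.44, Talara, 2,548 kg, €469,214.20):
Base rate for 7582.44 is 31.5%.
Duty = €469,214.20 × 31.5% = €147,802.47.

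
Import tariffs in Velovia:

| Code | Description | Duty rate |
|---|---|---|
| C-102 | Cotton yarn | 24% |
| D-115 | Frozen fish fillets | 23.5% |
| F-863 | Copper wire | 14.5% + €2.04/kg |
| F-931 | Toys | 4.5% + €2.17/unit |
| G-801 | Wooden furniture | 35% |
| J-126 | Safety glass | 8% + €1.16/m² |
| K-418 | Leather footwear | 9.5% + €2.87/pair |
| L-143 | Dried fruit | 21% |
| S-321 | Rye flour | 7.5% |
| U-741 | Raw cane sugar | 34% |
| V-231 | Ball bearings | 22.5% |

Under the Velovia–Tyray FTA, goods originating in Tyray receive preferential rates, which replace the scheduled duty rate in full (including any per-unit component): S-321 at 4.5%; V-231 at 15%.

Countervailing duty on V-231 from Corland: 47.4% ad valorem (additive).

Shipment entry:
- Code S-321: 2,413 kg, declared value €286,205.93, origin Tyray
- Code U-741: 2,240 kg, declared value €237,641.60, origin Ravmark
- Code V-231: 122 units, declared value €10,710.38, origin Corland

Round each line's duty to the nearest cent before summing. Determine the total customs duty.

Line 1 (S-321, Tyray, 2,413 kg, €286,205.93):
Base rate for S-321 is 7.5%.
Origin Tyray qualifies under the Velovia–Tyray agreement and S-321 is covered: preferential rate 4.5% applies instead.
Duty = €286,205.93 × 4.5% = €12,879.27.
Line 2 (U-741, Ravmark, 2,240 kg, €237,641.60):
Base rate for U-741 is 34%.
Duty = €237,641.60 × 34% = €80,798.14.
Line 3 (V-231, Corland, 122 units, €10,710.38):
Base rate for V-231 is 22.5%.
V-231 has an FTA preferential rate, but origin Corland is not Tyray; base rate stands.
Additional duty on V-231 from Corland: +47.4%. Applied ad valorem rate: 22.5% + 47.4% = 69.9%.
Duty = €10,710.38 × 69.9% = €7,486.56.
Total = €12,879.27 + €80,798.14 + €7,486.56 = €101,163.97.

€101,163.97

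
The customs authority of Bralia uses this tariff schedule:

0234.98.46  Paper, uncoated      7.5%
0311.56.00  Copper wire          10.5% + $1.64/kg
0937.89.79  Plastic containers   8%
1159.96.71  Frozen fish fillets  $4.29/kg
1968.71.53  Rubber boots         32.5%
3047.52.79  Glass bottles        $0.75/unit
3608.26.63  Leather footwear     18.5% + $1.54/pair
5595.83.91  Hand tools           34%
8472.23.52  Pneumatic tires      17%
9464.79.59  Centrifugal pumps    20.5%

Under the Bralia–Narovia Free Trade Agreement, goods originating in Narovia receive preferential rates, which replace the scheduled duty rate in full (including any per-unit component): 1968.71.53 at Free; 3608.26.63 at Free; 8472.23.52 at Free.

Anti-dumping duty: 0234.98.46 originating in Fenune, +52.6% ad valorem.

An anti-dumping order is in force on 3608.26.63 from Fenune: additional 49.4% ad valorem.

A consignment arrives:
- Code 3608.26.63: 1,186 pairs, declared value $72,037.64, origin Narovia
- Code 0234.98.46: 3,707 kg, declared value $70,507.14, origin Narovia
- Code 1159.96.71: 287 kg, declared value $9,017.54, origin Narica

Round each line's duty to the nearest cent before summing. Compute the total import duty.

Line 1 (3608.26.63, Narovia, 1,186 pairs, $72,037.64):
Base rate for 3608.26.63 is 18.5% + $1.54/pair.
Origin Narovia qualifies under the Bralia–Narovia agreement and 3608.26.63 is covered: preferential rate Free applies instead.
The additional-duty order on 3608.26.63 targets Fenune, not Narovia; it does not apply.
Duty = $72,037.64 × 0% = $0.00.
Line 2 (0234.98.46, Narovia, 3,707 kg, $70,507.14):
Base rate for 0234.98.46 is 7.5%.
Origin Narovia is the FTA partner but 0234.98.46 is not on the preference list; base rate stands.
The additional-duty order on 0234.98.46 targets Fenune, not Narovia; it does not apply.
Duty = $70,507.14 × 7.5% = $5,288.04.
Line 3 (1159.96.71, Narica, 287 kg, $9,017.54):
Base rate for 1159.96.71 is $4.29/kg.
Duty = 287 × $4.29 = $1,231.23.
Total = $0.00 + $5,288.04 + $1,231.23 = $6,519.27.

$6,519.27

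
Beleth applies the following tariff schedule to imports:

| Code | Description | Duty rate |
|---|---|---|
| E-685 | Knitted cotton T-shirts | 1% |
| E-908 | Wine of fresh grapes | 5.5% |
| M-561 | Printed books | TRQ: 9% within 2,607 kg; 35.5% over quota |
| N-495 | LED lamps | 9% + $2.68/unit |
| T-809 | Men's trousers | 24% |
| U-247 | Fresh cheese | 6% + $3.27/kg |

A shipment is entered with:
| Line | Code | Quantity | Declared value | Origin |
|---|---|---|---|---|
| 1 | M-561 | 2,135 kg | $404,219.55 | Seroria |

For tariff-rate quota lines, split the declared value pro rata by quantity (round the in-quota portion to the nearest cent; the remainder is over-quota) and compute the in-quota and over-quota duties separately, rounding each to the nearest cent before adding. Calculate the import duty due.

$36,379.76

Line 1 (M-561, Seroria, 2,135 kg, $404,219.55):
Code M-561 is under a tariff-rate quota (threshold 2,607 kg). Quantity 2,135 kg is within the quota, so the in-quota rate 9% applies to the full value.
Duty = $404,219.55 × 9% = $36,379.76.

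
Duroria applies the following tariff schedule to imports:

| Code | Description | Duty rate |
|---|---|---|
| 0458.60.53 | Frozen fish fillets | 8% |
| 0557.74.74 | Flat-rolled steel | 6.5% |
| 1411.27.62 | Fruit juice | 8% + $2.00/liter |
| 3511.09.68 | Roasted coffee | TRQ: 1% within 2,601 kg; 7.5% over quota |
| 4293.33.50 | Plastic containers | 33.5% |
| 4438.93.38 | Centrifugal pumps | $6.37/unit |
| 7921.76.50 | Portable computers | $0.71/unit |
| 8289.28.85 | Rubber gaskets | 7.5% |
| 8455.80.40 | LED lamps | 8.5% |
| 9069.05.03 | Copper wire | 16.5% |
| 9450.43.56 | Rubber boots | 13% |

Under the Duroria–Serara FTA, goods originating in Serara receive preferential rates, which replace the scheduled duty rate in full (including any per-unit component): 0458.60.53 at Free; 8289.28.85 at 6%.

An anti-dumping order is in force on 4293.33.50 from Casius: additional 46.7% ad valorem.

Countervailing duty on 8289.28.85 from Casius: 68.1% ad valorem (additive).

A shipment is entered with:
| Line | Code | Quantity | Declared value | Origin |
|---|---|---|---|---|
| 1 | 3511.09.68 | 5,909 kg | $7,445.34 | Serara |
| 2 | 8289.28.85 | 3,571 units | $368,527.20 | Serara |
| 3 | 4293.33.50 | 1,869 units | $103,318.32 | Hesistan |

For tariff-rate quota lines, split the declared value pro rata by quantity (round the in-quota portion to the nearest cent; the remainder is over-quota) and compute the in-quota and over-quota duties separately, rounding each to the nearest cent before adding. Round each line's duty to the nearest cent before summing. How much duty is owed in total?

$57,068.65

Line 1 (3511.09.68, Serara, 5,909 kg, $7,445.34):
Code 3511.09.68 is under a tariff-rate quota (threshold 2,601 kg). In-quota: 2,601 kg at 1%; over-quota: 3,308 kg at 7.5%.
Pro-rata value split: in-quota = $7,445.34 × 2,601/5,909 = $3,277.26; over-quota = $7,445.34 − $3,277.26 = $4,168.08.
In-quota duty = $3,277.26 × 1% = $32.77. Over-quota duty = $4,168.08 × 7.5% = $312.61.
Line duty = $32.77 + $312.61 = $345.38.
Line 2 (8289.28.85, Serara, 3,571 units, $368,527.20):
Base rate for 8289.28.85 is 7.5%.
Origin Serara qualifies under the Duroria–Serara agreement and 8289.28.85 is covered: preferential rate 6% applies instead.
The additional-duty order on 8289.28.85 targets Casius, not Serara; it does not apply.
Duty = $368,527.20 × 6% = $22,111.63.
Line 3 (4293.33.50, Hesistan, 1,869 units, $103,318.32):
Base rate for 4293.33.50 is 33.5%.
The additional-duty order on 4293.33.50 targets Casius, not Hesistan; it does not apply.
Duty = $103,318.32 × 33.5% = $34,611.64.
Total = $345.38 + $22,111.63 + $34,611.64 = $57,068.65.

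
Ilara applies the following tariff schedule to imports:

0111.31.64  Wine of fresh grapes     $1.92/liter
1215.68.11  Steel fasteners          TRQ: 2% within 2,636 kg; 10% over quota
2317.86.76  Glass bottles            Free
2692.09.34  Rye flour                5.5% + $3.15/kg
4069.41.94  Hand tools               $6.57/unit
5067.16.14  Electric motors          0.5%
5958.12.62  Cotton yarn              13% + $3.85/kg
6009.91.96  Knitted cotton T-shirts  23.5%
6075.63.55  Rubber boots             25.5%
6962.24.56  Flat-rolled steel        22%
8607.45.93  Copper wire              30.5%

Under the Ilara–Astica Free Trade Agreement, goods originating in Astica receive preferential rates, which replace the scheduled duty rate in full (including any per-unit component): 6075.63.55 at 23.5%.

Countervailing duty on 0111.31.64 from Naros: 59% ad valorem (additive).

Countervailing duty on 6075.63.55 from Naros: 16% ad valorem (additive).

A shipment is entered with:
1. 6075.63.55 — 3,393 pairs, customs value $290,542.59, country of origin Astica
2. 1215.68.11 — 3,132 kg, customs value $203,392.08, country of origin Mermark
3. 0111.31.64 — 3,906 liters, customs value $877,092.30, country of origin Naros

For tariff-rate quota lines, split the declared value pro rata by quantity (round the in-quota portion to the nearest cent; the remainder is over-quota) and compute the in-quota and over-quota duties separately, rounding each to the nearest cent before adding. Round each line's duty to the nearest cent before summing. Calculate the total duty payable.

$599,906.15

Line 1 (6075.63.55, Astica, 3,393 pairs, $290,542.59):
Base rate for 6075.63.55 is 25.5%.
Origin Astica qualifies under the Ilara–Astica agreement and 6075.63.55 is covered: preferential rate 23.5% applies instead.
The additional-duty order on 6075.63.55 targets Naros, not Astica; it does not apply.
Duty = $290,542.59 × 23.5% = $68,277.51.
Line 2 (1215.68.11, Mermark, 3,132 kg, $203,392.08):
Code 1215.68.11 is under a tariff-rate quota (threshold 2,636 kg). In-quota: 2,636 kg at 2%; over-quota: 496 kg at 10%.
Pro-rata value split: in-quota = $203,392.08 × 2,636/3,132 = $171,181.84; over-quota = $203,392.08 − $171,181.84 = $32,210.24.
In-quota duty = $171,181.84 × 2% = $3,423.64. Over-quota duty = $32,210.24 × 10% = $3,221.02.
Line duty = $3,423.64 + $3,221.02 = $6,644.66.
Line 3 (0111.31.64, Naros, 3,906 liters, $877,092.30):
Base rate for 0111.31.64 is $1.92/liter.
Additional duty on 0111.31.64 from Naros: +59% ad valorem. Applied ad valorem rate = 59%.
Duty = $877,092.30 × 59% + 3,906 × $1.92 = $524,983.98.
Total = $68,277.51 + $6,644.66 + $524,983.98 = $599,906.15.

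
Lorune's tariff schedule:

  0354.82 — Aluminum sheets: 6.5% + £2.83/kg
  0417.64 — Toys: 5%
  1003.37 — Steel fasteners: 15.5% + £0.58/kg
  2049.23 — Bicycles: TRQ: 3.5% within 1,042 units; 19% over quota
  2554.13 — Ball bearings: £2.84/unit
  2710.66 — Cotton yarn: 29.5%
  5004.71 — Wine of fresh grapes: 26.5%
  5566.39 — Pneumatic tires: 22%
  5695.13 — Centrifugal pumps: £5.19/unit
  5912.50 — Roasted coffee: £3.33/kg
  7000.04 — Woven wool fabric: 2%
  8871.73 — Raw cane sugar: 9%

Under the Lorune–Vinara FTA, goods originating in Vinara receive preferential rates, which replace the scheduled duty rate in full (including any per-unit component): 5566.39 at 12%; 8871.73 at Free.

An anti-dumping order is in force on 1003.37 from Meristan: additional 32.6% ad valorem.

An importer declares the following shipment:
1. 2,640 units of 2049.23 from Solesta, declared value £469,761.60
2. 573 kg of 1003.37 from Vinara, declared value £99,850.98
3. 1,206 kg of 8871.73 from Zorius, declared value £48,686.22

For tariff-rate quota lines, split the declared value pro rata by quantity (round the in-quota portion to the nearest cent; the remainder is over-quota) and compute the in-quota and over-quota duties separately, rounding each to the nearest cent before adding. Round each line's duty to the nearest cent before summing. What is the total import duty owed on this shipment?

£80,706.61

Line 1 (2049.23, Solesta, 2,640 units, £469,761.60):
Code 2049.23 is under a tariff-rate quota (threshold 1,042 units). In-quota: 1,042 units at 3.5%; over-quota: 1,598 units at 19%.
Pro-rata value split: in-quota = £469,761.60 × 1,042/2,640 = £185,413.48; over-quota = £469,761.60 − £185,413.48 = £284,348.12.
In-quota duty = £185,413.48 × 3.5% = £6,489.47. Over-quota duty = £284,348.12 × 19% = £54,026.14.
Line duty = £6,489.47 + £54,026.14 = £60,515.61.
Line 2 (1003.37, Vinara, 573 kg, £99,850.98):
Base rate for 1003.37 is 15.5% + £0.58/kg.
Origin Vinara is the FTA partner but 1003.37 is not on the preference list; base rate stands.
The additional-duty order on 1003.37 targets Meristan, not Vinara; it does not apply.
Duty = £99,850.98 × 15.5% + 573 × £0.58 = £15,809.24.
Line 3 (8871.73, Zorius, 1,206 kg, £48,686.22):
Base rate for 8871.73 is 9%.
8871.73 has an FTA preferential rate, but origin Zorius is not Vinara; base rate stands.
Duty = £48,686.22 × 9% = £4,381.76.
Total = £60,515.61 + £15,809.24 + £4,381.76 = £80,706.61.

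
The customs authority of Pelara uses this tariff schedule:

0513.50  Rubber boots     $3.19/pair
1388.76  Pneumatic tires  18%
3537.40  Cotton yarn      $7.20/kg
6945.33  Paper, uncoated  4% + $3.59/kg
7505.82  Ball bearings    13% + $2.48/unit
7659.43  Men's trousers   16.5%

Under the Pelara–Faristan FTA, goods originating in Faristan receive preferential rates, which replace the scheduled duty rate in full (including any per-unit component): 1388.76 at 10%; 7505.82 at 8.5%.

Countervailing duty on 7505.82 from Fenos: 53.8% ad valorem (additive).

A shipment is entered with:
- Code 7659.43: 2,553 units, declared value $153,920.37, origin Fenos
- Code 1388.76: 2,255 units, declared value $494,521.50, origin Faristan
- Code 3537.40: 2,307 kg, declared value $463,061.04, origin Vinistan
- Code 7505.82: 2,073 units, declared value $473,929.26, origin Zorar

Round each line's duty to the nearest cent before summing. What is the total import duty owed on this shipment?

Line 1 (7659.43, Fenos, 2,553 units, $153,920.37):
Base rate for 7659.43 is 16.5%.
Duty = $153,920.37 × 16.5% = $25,396.86.
Line 2 (1388.76, Faristan, 2,255 units, $494,521.50):
Base rate for 1388.76 is 18%.
Origin Faristan qualifies under the Pelara–Faristan agreement and 1388.76 is covered: preferential rate 10% applies instead.
Duty = $494,521.50 × 10% = $49,452.15.
Line 3 (3537.40, Vinistan, 2,307 kg, $463,061.04):
Base rate for 3537.40 is $7.20/kg.
Duty = 2,307 × $7.20 = $16,610.40.
Line 4 (7505.82, Zorar, 2,073 units, $473,929.26):
Base rate for 7505.82 is 13% + $2.48/unit.
7505.82 has an FTA preferential rate, but origin Zorar is not Faristan; base rate stands.
The additional-duty order on 7505.82 targets Fenos, not Zorar; it does not apply.
Duty = $473,929.26 × 13% + 2,073 × $2.48 = $66,751.84.
Total = $25,396.86 + $49,452.15 + $16,610.40 + $66,751.84 = $158,211.25.

$158,211.25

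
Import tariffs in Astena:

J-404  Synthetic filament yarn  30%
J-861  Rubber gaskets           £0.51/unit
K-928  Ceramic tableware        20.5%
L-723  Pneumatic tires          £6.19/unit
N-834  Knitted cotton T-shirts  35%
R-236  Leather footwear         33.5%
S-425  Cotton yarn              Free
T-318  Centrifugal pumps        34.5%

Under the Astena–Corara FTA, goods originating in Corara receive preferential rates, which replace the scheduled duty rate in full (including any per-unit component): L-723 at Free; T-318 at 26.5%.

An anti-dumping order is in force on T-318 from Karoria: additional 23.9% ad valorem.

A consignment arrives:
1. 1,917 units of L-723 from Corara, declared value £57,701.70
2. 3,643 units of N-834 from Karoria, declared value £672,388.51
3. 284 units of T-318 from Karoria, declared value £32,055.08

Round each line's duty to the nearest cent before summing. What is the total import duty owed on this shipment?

£254,056.15

Line 1 (L-723, Corara, 1,917 units, £57,701.70):
Base rate for L-723 is £6.19/unit.
Origin Corara qualifies under the Astena–Corara agreement and L-723 is covered: preferential rate Free applies instead.
Duty = £57,701.70 × 0% = £0.00.
Line 2 (N-834, Karoria, 3,643 units, £672,388.51):
Base rate for N-834 is 35%.
Duty = £672,388.51 × 35% = £235,335.98.
Line 3 (T-318, Karoria, 284 units, £32,055.08):
Base rate for T-318 is 34.5%.
T-318 has an FTA preferential rate, but origin Karoria is not Corara; base rate stands.
Additional duty on T-318 from Karoria: +23.9%. Applied ad valorem rate: 34.5% + 23.9% = 58.4%.
Duty = £32,055.08 × 58.4% = £18,720.17.
Total = £0.00 + £235,335.98 + £18,720.17 = £254,056.15.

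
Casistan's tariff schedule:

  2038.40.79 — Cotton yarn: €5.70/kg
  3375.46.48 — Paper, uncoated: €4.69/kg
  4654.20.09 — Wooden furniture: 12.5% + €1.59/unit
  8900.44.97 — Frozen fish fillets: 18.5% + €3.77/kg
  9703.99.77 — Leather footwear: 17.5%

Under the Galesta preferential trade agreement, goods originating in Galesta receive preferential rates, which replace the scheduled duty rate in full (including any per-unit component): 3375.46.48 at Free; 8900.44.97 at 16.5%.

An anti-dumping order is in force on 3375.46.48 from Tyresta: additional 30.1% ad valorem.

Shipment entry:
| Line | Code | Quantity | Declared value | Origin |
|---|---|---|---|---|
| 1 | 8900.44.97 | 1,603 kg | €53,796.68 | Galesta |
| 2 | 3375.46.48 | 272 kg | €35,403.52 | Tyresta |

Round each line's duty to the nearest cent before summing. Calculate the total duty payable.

Line 1 (8900.44.97, Galesta, 1,603 kg, €53,796.68):
Base rate for 8900.44.97 is 18.5% + €3.77/kg.
Origin Galesta qualifies under the Casistan–Galesta agreement and 8900.44.97 is covered: preferential rate 16.5% applies instead.
Duty = €53,796.68 × 16.5% = €8,876.45.
Line 2 (3375.46.48, Tyresta, 272 kg, €35,403.52):
Base rate for 3375.46.48 is €4.69/kg.
3375.46.48 has an FTA preferential rate, but origin Tyresta is not Galesta; base rate stands.
Additional duty on 3375.46.48 from Tyresta: +30.1% ad valorem. Applied ad valorem rate = 30.1%.
Duty = €35,403.52 × 30.1% + 272 × €4.69 = €11,932.14.
Total = €8,876.45 + €11,932.14 = €20,808.59.

€20,808.59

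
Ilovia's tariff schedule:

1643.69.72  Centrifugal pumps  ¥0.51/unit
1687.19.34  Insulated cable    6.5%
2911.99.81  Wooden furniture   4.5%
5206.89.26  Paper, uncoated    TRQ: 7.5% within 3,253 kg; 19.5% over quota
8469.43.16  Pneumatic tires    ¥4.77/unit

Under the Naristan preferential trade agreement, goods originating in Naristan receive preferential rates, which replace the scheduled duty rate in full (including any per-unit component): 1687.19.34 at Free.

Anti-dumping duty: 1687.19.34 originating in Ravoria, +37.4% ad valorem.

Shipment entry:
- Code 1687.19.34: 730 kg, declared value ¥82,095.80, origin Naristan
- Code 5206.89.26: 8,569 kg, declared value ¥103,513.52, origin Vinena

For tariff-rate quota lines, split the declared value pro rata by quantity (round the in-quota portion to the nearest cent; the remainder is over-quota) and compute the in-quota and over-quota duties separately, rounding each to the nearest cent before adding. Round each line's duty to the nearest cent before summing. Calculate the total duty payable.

Line 1 (1687.19.34, Naristan, 730 kg, ¥82,095.80):
Base rate for 1687.19.34 is 6.5%.
Origin Naristan qualifies under the Ilovia–Naristan agreement and 1687.19.34 is covered: preferential rate Free applies instead.
The additional-duty order on 1687.19.34 targets Ravoria, not Naristan; it does not apply.
Duty = ¥82,095.80 × 0% = ¥0.00.
Line 2 (5206.89.26, Vinena, 8,569 kg, ¥103,513.52):
Code 5206.89.26 is under a tariff-rate quota (threshold 3,253 kg). In-quota: 3,253 kg at 7.5%; over-quota: 5,316 kg at 19.5%.
Pro-rata value split: in-quota = ¥103,513.52 × 3,253/8,569 = ¥39,296.24; over-quota = ¥103,513.52 − ¥39,296.24 = ¥64,217.28.
In-quota duty = ¥39,296.24 × 7.5% = ¥2,947.22. Over-quota duty = ¥64,217.28 × 19.5% = ¥12,522.37.
Line duty = ¥2,947.22 + ¥12,522.37 = ¥15,469.59.
Total = ¥0.00 + ¥15,469.59 = ¥15,469.59.

¥15,469.59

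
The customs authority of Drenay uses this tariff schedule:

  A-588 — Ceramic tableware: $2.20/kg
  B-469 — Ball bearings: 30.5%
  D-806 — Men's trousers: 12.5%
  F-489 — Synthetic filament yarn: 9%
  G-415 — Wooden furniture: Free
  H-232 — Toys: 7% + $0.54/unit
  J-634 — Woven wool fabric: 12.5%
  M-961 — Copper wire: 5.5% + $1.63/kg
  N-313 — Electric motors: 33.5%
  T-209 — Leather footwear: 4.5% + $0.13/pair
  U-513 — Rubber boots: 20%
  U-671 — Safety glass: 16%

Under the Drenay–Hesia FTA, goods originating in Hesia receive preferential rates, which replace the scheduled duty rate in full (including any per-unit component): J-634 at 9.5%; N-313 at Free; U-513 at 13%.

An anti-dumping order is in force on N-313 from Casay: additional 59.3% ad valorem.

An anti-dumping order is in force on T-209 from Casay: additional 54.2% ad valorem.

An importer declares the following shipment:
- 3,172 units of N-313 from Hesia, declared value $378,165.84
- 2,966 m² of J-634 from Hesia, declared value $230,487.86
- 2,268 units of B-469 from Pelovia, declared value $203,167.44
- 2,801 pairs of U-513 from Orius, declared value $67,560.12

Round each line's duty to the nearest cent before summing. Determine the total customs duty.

$97,374.44

Line 1 (N-313, Hesia, 3,172 units, $378,165.84):
Base rate for N-313 is 33.5%.
Origin Hesia qualifies under the Drenay–Hesia agreement and N-313 is covered: preferential rate Free applies instead.
The additional-duty order on N-313 targets Casay, not Hesia; it does not apply.
Duty = $378,165.84 × 0% = $0.00.
Line 2 (J-634, Hesia, 2,966 m², $230,487.86):
Base rate for J-634 is 12.5%.
Origin Hesia qualifies under the Drenay–Hesia agreement and J-634 is covered: preferential rate 9.5% applies instead.
Duty = $230,487.86 × 9.5% = $21,896.35.
Line 3 (B-469, Pelovia, 2,268 units, $203,167.44):
Base rate for B-469 is 30.5%.
Duty = $203,167.44 × 30.5% = $61,966.07.
Line 4 (U-513, Orius, 2,801 pairs, $67,560.12):
Base rate for U-513 is 20%.
U-513 has an FTA preferential rate, but origin Orius is not Hesia; base rate stands.
Duty = $67,560.12 × 20% = $13,512.02.
Total = $0.00 + $21,896.35 + $61,966.07 + $13,512.02 = $97,374.44.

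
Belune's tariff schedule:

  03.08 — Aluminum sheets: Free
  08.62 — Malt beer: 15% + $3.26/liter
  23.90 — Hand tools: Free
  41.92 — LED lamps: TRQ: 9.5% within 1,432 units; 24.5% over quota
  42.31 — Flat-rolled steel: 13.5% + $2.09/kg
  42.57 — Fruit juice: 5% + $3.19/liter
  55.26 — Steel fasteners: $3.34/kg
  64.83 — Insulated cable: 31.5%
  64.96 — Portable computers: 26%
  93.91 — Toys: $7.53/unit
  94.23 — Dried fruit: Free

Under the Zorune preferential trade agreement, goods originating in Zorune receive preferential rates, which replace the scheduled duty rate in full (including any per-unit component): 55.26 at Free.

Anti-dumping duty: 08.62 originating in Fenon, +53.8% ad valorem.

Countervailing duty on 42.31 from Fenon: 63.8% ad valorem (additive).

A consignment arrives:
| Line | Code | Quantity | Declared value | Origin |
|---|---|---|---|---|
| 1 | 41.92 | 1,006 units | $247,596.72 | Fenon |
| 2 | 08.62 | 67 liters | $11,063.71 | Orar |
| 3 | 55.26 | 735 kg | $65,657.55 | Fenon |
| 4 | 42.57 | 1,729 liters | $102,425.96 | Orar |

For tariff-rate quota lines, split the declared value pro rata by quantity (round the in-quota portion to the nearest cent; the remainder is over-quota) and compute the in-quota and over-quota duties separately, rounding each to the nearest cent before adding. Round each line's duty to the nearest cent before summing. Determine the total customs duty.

Line 1 (41.92, Fenon, 1,006 units, $247,596.72):
Code 41.92 is under a tariff-rate quota (threshold 1,432 units). Quantity 1,006 units is within the quota, so the in-quota rate 9.5% applies to the full value.
Duty = $247,596.72 × 9.5% = $23,521.69.
Line 2 (08.62, Orar, 67 liters, $11,063.71):
Base rate for 08.62 is 15% + $3.26/liter.
The additional-duty order on 08.62 targets Fenon, not Orar; it does not apply.
Duty = $11,063.71 × 15% + 67 × $3.26 = $1,877.98.
Line 3 (55.26, Fenon, 735 kg, $65,657.55):
Base rate for 55.26 is $3.34/kg.
55.26 has an FTA preferential rate, but origin Fenon is not Zorune; base rate stands.
Duty = 735 × $3.34 = $2,454.90.
Line 4 (42.57, Orar, 1,729 liters, $102,425.96):
Base rate for 42.57 is 5% + $3.19/liter.
Duty = $102,425.96 × 5% + 1,729 × $3.19 = $10,636.81.
Total = $23,521.69 + $1,877.98 + $2,454.90 + $10,636.81 = $38,491.38.

$38,491.38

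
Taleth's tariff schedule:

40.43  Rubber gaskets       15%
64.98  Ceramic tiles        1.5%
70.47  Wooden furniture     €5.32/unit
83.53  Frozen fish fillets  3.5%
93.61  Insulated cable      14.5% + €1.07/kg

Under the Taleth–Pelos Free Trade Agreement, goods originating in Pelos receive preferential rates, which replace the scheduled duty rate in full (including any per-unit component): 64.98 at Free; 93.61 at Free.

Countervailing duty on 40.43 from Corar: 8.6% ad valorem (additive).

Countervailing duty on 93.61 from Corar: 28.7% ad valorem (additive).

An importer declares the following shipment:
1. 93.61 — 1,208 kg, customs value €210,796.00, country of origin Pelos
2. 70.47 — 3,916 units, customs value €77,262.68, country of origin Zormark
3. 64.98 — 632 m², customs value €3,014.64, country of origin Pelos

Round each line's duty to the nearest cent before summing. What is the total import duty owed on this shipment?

€20,833.12

Line 1 (93.61, Pelos, 1,208 kg, €210,796.00):
Base rate for 93.61 is 14.5% + €1.07/kg.
Origin Pelos qualifies under the Taleth–Pelos agreement and 93.61 is covered: preferential rate Free applies instead.
The additional-duty order on 93.61 targets Corar, not Pelos; it does not apply.
Duty = €210,796.00 × 0% = €0.00.
Line 2 (70.47, Zormark, 3,916 units, €77,262.68):
Base rate for 70.47 is €5.32/unit.
Duty = 3,916 × €5.32 = €20,833.12.
Line 3 (64.98, Pelos, 632 m², €3,014.64):
Base rate for 64.98 is 1.5%.
Origin Pelos qualifies under the Taleth–Pelos agreement and 64.98 is covered: preferential rate Free applies instead.
Duty = €3,014.64 × 0% = €0.00.
Total = €0.00 + €20,833.12 + €0.00 = €20,833.12.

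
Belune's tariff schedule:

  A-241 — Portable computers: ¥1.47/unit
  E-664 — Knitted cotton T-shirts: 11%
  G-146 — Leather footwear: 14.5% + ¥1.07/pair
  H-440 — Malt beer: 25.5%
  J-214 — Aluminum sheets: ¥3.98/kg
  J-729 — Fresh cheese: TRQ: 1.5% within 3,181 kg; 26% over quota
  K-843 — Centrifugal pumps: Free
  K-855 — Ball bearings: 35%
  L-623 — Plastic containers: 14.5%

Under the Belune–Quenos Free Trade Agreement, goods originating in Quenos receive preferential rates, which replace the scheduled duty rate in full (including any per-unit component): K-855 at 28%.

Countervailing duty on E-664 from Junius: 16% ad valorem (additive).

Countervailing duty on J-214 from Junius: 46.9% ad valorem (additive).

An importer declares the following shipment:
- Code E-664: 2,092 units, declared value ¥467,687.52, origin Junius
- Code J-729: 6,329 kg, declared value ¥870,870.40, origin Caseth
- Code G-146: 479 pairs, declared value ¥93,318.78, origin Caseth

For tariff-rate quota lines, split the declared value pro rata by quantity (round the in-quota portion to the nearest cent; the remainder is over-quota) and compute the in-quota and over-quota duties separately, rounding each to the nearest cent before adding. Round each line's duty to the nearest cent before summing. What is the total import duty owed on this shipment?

Line 1 (E-664, Junius, 2,092 units, ¥467,687.52):
Base rate for E-664 is 11%.
Additional duty on E-664 from Junius: +16%. Applied ad valorem rate: 11% + 16% = 27%.
Duty = ¥467,687.52 × 27% = ¥126,275.63.
Line 2 (J-729, Caseth, 6,329 kg, ¥870,870.40):
Code J-729 is under a tariff-rate quota (threshold 3,181 kg). In-quota: 3,181 kg at 1.5%; over-quota: 3,148 kg at 26%.
Pro-rata value split: in-quota = ¥870,870.40 × 3,181/6,329 = ¥437,705.60; over-quota = ¥870,870.40 − ¥437,705.60 = ¥433,164.80.
In-quota duty = ¥437,705.60 × 1.5% = ¥6,565.58. Over-quota duty = ¥433,164.80 × 26% = ¥112,622.85.
Line duty = ¥6,565.58 + ¥112,622.85 = ¥119,188.43.
Line 3 (G-146, Caseth, 479 pairs, ¥93,318.78):
Base rate for G-146 is 14.5% + ¥1.07/pair.
Duty = ¥93,318.78 × 14.5% + 479 × ¥1.07 = ¥14,043.75.
Total = ¥126,275.63 + ¥119,188.43 + ¥14,043.75 = ¥259,507.81.

¥259,507.81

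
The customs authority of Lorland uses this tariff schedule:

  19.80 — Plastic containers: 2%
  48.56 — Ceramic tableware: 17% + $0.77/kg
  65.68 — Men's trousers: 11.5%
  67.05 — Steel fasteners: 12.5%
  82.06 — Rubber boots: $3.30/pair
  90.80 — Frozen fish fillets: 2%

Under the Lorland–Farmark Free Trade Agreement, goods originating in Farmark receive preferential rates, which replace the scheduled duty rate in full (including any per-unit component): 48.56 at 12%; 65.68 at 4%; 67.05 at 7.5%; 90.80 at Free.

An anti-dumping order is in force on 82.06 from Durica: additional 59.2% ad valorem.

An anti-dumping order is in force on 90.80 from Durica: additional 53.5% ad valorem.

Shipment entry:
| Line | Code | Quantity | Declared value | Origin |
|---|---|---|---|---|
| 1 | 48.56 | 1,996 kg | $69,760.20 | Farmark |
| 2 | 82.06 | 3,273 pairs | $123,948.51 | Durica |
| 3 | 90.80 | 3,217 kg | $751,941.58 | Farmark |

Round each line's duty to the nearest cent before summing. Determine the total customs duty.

Line 1 (48.56, Farmark, 1,996 kg, $69,760.20):
Base rate for 48.56 is 17% + $0.77/kg.
Origin Farmark qualifies under the Lorland–Farmark agreement and 48.56 is covered: preferential rate 12% applies instead.
Duty = $69,760.20 × 12% = $8,371.22.
Line 2 (82.06, Durica, 3,273 pairs, $123,948.51):
Base rate for 82.06 is $3.30/pair.
Additional duty on 82.06 from Durica: +59.2% ad valorem. Applied ad valorem rate = 59.2%.
Duty = $123,948.51 × 59.2% + 3,273 × $3.30 = $84,178.42.
Line 3 (90.80, Farmark, 3,217 kg, $751,941.58):
Base rate for 90.80 is 2%.
Origin Farmark qualifies under the Lorland–Farmark agreement and 90.80 is covered: preferential rate Free applies instead.
The additional-duty order on 90.80 targets Durica, not Farmark; it does not apply.
Duty = $751,941.58 × 0% = $0.00.
Total = $8,371.22 + $84,178.42 + $0.00 = $92,549.64.

$92,549.64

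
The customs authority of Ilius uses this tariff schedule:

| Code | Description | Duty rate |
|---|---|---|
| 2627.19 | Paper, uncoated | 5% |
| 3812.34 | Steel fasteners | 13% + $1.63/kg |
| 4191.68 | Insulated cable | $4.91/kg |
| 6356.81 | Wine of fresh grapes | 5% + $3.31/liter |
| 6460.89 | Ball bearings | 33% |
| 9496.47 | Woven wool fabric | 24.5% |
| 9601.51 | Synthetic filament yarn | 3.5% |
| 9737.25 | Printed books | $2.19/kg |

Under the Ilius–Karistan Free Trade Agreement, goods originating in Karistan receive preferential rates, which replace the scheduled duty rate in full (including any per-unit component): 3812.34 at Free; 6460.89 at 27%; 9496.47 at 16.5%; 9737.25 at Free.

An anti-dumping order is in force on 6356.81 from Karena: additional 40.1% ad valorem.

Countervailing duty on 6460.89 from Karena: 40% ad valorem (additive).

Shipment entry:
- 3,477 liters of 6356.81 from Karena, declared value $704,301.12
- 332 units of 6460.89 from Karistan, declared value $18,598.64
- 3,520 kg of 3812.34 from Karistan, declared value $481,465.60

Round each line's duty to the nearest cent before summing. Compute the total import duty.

$334,170.31

Line 1 (6356.81, Karena, 3,477 liters, $704,301.12):
Base rate for 6356.81 is 5% + $3.31/liter.
Additional duty on 6356.81 from Karena: +40.1%. Applied ad valorem rate: 5% + 40.1% = 45.1%.
Duty = $704,301.12 × 45.1% + 3,477 × $3.31 = $329,148.68.
Line 2 (6460.89, Karistan, 332 units, $18,598.64):
Base rate for 6460.89 is 33%.
Origin Karistan qualifies under the Ilius–Karistan agreement and 6460.89 is covered: preferential rate 27% applies instead.
The additional-duty order on 6460.89 targets Karena, not Karistan; it does not apply.
Duty = $18,598.64 × 27% = $5,021.63.
Line 3 (3812.34, Karistan, 3,520 kg, $481,465.60):
Base rate for 3812.34 is 13% + $1.63/kg.
Origin Karistan qualifies under the Ilius–Karistan agreement and 3812.34 is covered: preferential rate Free applies instead.
Duty = $481,465.60 × 0% = $0.00.
Total = $329,148.68 + $5,021.63 + $0.00 = $334,170.31.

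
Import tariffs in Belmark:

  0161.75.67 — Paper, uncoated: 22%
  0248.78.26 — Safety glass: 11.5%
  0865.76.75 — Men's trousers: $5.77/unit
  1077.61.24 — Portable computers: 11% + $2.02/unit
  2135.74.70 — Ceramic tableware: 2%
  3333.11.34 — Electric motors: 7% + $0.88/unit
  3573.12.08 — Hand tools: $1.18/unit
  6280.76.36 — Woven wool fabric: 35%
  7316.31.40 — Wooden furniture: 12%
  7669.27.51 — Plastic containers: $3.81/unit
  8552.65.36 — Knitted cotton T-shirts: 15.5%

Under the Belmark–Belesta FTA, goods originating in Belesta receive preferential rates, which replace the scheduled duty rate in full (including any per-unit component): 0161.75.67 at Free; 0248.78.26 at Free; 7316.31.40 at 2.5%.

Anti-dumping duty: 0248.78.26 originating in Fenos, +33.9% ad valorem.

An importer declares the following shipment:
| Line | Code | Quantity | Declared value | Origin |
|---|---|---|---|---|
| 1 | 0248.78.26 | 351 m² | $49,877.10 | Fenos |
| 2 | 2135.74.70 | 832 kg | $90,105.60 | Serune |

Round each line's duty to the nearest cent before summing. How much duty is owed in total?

Line 1 (0248.78.26, Fenos, 351 m², $49,877.10):
Base rate for 0248.78.26 is 11.5%.
0248.78.26 has an FTA preferential rate, but origin Fenos is not Belesta; base rate stands.
Additional duty on 0248.78.26 from Fenos: +33.9%. Applied ad valorem rate: 11.5% + 33.9% = 45.4%.
Duty = $49,877.10 × 45.4% = $22,644.20.
Line 2 (2135.74.70, Serune, 832 kg, $90,105.60):
Base rate for 2135.74.70 is 2%.
Duty = $90,105.60 × 2% = $1,802.11.
Total = $22,644.20 + $1,802.11 = $24,446.31.

$24,446.31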